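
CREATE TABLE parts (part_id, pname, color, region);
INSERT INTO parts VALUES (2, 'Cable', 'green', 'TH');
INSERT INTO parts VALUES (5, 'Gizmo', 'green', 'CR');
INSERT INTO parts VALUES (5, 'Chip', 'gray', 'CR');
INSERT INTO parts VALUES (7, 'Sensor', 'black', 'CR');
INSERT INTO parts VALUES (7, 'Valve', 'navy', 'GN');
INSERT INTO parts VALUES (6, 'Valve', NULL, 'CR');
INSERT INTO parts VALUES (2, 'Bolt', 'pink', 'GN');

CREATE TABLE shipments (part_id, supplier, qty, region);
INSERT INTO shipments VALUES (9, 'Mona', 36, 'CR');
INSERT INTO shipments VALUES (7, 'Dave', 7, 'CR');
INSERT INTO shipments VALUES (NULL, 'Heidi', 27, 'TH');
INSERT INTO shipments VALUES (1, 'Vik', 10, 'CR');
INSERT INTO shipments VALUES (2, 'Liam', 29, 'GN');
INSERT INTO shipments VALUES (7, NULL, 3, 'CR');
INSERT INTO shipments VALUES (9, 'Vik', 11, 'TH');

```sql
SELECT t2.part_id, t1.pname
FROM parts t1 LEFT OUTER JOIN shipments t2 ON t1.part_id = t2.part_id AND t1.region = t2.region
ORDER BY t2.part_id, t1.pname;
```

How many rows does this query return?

8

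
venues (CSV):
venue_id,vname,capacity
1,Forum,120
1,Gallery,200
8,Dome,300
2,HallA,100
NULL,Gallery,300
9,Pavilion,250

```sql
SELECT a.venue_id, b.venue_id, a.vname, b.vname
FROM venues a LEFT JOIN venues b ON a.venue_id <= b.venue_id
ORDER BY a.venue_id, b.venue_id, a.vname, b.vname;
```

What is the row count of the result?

17

LEFT JOIN keeps every row from `venues a`; unmatched rows get NULL for `venues b`'s columns.
Matching on a.venue_id <= b.venue_id. A NULL in a compared column never satisfies the condition.
- a[0] venue_id=1 → 5 match(es) in b → 5 row(s).
- a[1] venue_id=1 → 5 match(es) in b → 5 row(s).
- a[2] venue_id=8 → 2 match(es) in b → 2 row(s).
- a[3] venue_id=2 → 3 match(es) in b → 3 row(s).
- a[4] venue_id=NULL → no match; kept with NULLs on the b side.
- a[5] venue_id=9 → 1 match(es) in b → 1 row(s).
Total: 16 matched + 1 padded = 17 rows.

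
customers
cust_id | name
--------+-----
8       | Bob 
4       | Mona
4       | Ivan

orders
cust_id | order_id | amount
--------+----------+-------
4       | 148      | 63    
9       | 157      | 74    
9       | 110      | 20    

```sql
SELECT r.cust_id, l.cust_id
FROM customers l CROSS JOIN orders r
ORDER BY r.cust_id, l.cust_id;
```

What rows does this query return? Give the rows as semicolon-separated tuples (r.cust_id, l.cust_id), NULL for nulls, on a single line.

CROSS JOIN pairs every row of `customers` with every row of `orders`: 3 × 3 = 9 rows.

(4, 4); (4, 4); (4, 8); (9, 4); (9, 4); (9, 4); (9, 4); (9, 8); (9, 8)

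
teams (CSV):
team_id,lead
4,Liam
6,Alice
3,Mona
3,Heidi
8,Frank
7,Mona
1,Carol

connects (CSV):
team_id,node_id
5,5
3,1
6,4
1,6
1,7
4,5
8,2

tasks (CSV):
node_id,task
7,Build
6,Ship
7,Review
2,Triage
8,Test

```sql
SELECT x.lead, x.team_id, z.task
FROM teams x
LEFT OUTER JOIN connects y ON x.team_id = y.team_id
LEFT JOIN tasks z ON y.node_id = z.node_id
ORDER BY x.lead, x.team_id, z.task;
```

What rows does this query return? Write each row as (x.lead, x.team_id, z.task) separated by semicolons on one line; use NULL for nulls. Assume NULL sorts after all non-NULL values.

Step 1 — x LEFT JOIN y on team_id → 8 row(s).
Then LEFT JOIN `tasks z` on node_id: each of those 8 rows is kept; rows whose y.node_id has no match in z get NULL for z's columns.

(Alice, 6, NULL); (Carol, 1, Build); (Carol, 1, Review); (Carol, 1, Ship); (Frank, 8, Triage); (Heidi, 3, NULL); (Liam, 4, NULL); (Mona, 3, NULL); (Mona, 7, NULL)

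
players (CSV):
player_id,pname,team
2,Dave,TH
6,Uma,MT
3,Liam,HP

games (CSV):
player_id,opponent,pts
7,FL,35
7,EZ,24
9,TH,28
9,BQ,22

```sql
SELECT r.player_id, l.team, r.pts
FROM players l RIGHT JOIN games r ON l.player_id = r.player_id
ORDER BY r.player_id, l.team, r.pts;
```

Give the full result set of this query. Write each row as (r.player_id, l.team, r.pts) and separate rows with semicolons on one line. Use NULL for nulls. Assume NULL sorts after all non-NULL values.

(7, NULL, 24); (7, NULL, 35); (9, NULL, 22); (9, NULL, 28)

RIGHT JOIN keeps every row from `games`; unmatched rows get NULL for `players`'s columns.
Matching on l.player_id = r.player_id.
Matched pairs: 0; unmatched r rows kept: 4.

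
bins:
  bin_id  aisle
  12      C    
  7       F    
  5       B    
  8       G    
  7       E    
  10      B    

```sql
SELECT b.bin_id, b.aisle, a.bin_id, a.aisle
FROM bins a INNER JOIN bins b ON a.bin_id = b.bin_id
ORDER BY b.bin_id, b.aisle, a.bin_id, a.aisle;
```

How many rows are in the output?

8

INNER JOIN keeps only pairs where the ON condition holds.
Matching on a.bin_id = b.bin_id.
- bin_id=12: 1 matching b row(s), so 1 row(s) emitted.
- bin_id=7: 2 matching b row(s), so 2 row(s) emitted.
- bin_id=5: 1 matching b row(s), so 1 row(s) emitted.
- bin_id=8: 1 matching b row(s), so 1 row(s) emitted.
- bin_id=7: 2 matching b row(s), so 2 row(s) emitted.
- bin_id=10: 1 matching b row(s), so 1 row(s) emitted.
Total: 8 rows.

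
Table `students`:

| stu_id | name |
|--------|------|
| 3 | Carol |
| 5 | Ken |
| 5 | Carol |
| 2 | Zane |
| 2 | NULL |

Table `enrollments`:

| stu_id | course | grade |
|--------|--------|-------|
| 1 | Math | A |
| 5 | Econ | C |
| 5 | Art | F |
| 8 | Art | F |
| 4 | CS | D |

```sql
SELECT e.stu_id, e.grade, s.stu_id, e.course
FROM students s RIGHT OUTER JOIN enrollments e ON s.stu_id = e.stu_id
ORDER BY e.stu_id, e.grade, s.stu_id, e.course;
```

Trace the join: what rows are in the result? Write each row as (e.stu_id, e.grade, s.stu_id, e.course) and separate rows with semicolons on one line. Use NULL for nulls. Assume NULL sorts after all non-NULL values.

(1, A, NULL, Math); (4, D, NULL, CS); (5, C, 5, Econ); (5, C, 5, Econ); (5, F, 5, Art); (5, F, 5, Art); (8, F, NULL, Art)

RIGHT JOIN keeps every row from `enrollments`; unmatched rows get NULL for `students`'s columns.
Matching on s.stu_id = e.stu_id.
- s[0] stu_id=3 → no match.
- s[1] stu_id=5 → 2 match(es) in e → 2 row(s).
- s[2] stu_id=5 → 2 match(es) in e → 2 row(s).
- s[3] stu_id=2 → no match.
- s[4] stu_id=2 → no match.
- 3 e row(s) had no s match → kept, s columns NULL.
After projecting and ordering:
e.stu_id | e.grade | s.stu_id | e.course
1 | A | NULL | Math
4 | D | NULL | CS
5 | C | 5 | Econ
5 | C | 5 | Econ
5 | F | 5 | Art
5 | F | 5 | Art
8 | F | NULL | Art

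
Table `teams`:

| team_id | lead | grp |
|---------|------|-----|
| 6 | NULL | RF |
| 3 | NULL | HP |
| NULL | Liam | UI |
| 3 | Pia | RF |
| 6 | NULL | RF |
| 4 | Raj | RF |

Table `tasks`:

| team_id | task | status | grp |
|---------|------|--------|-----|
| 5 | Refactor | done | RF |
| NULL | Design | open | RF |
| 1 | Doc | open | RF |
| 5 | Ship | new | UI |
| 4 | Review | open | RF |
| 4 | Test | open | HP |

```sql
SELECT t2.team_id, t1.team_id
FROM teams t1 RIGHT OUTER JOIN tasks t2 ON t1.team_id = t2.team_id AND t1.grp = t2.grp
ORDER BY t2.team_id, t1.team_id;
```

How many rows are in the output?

RIGHT JOIN keeps every row from `tasks`; unmatched rows get NULL for `teams`'s columns.
Matching on t1.team_id = t2.team_id AND t1.grp = t2.grp. A NULL in a compared column never satisfies the condition.
- t1 (team_id=6, grp=RF) has no partner in t2.
- t1 (team_id=3, grp=HP) has no partner in t2.
- t1 (team_id=NULL, grp=UI) has no partner in t2.
- t1 (team_id=3, grp=RF) has no partner in t2.
- t1 (team_id=6, grp=RF) has no partner in t2.
- t1 (team_id=4, grp=RF) pairs with 1 row(s) of t2.
- 5 t2 row(s) had no t1 match → kept, t1 columns NULL.
Total: 1 matched + 5 padded = 6 rows.

6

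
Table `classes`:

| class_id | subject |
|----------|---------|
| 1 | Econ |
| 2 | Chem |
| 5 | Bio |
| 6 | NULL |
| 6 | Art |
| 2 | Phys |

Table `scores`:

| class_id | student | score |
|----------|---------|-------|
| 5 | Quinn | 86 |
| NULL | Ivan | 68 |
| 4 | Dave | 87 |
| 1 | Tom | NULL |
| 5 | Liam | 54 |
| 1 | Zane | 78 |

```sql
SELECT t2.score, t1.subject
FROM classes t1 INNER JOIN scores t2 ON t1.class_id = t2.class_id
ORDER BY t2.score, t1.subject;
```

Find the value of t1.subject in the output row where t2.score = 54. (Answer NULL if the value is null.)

Bio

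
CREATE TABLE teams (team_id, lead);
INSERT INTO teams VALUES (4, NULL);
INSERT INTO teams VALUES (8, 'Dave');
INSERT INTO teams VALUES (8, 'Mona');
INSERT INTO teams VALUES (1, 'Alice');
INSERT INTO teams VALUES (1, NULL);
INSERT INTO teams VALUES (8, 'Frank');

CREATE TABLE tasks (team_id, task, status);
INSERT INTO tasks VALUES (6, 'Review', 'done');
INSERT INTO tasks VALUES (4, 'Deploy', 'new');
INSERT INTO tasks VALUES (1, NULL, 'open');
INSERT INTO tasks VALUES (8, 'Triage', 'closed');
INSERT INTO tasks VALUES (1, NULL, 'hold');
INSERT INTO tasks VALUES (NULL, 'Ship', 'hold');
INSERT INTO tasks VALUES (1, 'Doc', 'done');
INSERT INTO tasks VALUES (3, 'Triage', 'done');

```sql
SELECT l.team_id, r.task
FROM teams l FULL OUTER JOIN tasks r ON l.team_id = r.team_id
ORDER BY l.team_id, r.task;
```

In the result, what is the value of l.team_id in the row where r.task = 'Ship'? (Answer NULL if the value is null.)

NULL

FULL OUTER JOIN keeps every row from both sides; unmatched rows get NULL for the other side's columns.
Matching on l.team_id = r.team_id. A NULL in a compared column never satisfies the condition.
- l (team_id=4) pairs with 1 row(s) of r.
- l (team_id=8) pairs with 1 row(s) of r.
- l (team_id=8) pairs with 1 row(s) of r.
- l (team_id=1) pairs with 3 row(s) of r.
- l (team_id=1) pairs with 3 row(s) of r.
- l (team_id=8) pairs with 1 row(s) of r.
- 3 row(s) from r found no l partner → padded with NULL.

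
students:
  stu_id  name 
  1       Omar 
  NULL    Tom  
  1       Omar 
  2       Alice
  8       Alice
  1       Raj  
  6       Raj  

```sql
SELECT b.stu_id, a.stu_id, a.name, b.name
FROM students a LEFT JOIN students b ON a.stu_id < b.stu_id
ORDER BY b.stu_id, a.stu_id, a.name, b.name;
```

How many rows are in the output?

LEFT JOIN keeps every row from `students a`; unmatched rows get NULL for `students b`'s columns.
Matching on a.stu_id < b.stu_id. A NULL in a compared column never satisfies the condition.
Matched pairs: 12; unmatched a rows kept: 2.
Total: 12 matched + 2 padded = 14 rows.

14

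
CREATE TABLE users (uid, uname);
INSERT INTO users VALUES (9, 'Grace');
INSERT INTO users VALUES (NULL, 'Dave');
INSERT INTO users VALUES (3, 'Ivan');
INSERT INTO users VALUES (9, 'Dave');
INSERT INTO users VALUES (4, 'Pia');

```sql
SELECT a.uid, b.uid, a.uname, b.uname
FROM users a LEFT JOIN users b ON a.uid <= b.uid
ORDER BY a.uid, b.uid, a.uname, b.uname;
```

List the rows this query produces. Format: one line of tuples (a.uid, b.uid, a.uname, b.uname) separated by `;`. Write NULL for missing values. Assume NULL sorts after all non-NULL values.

(3, 3, Ivan, Ivan); (3, 4, Ivan, Pia); (3, 9, Ivan, Dave); (3, 9, Ivan, Grace); (4, 4, Pia, Pia); (4, 9, Pia, Dave); (4, 9, Pia, Grace); (9, 9, Dave, Dave); (9, 9, Dave, Grace); (9, 9, Grace, Dave); (9, 9, Grace, Grace); (NULL, NULL, Dave, NULL)

LEFT JOIN keeps every row from `users a`; unmatched rows get NULL for `users b`'s columns.
Matching on a.uid <= b.uid. A NULL in a compared column never satisfies the condition.
- uid=9: 2 matching b row(s), so 2 row(s) emitted.
- uid=NULL: no b row matches, row kept with b columns NULL.
- uid=3: 4 matching b row(s), so 4 row(s) emitted.
- uid=9: 2 matching b row(s), so 2 row(s) emitted.
- uid=4: 3 matching b row(s), so 3 row(s) emitted.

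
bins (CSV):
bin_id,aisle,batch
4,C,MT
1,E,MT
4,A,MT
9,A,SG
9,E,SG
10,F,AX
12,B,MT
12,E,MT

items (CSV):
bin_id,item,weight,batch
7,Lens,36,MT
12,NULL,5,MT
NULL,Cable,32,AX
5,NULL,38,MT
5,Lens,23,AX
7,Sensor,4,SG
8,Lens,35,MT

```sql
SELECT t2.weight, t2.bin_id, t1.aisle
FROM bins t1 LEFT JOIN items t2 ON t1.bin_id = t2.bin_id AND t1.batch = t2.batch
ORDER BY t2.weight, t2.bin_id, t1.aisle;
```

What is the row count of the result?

LEFT JOIN keeps every row from `bins`; unmatched rows get NULL for `items`'s columns.
Matching on t1.bin_id = t2.bin_id AND t1.batch = t2.batch. A NULL in a compared column never satisfies the condition.
- t1 (bin_id=4, batch=MT) has no partner → padded with NULL.
- t1 (bin_id=1, batch=MT) has no partner → padded with NULL.
- t1 (bin_id=4, batch=MT) has no partner → padded with NULL.
- t1 (bin_id=9, batch=SG) has no partner → padded with NULL.
- t1 (bin_id=9, batch=SG) has no partner → padded with NULL.
- t1 (bin_id=10, batch=AX) has no partner → padded with NULL.
- t1 (bin_id=12, batch=MT) pairs with 1 row(s) of t2.
- t1 (bin_id=12, batch=MT) pairs with 1 row(s) of t2.
Total: 2 matched + 6 padded = 8 rows.

8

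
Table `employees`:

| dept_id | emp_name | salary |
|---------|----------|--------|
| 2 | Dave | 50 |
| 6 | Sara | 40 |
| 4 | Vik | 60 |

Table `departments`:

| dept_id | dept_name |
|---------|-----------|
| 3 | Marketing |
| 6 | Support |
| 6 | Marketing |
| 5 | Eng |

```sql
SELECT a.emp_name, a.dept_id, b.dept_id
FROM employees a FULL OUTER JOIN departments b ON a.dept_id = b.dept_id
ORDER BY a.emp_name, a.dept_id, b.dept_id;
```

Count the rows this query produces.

FULL OUTER JOIN keeps every row from both sides; unmatched rows get NULL for the other side's columns.
Matching on a.dept_id = b.dept_id.
- a[0] dept_id=2 → no match; kept with NULLs on the b side.
- a[1] dept_id=6 → 2 match(es) in b → 2 row(s).
- a[2] dept_id=4 → no match; kept with NULLs on the b side.
- 2 row(s) from b found no a partner → padded with NULL.
Total: 2 matched + 4 padded = 6 rows.

6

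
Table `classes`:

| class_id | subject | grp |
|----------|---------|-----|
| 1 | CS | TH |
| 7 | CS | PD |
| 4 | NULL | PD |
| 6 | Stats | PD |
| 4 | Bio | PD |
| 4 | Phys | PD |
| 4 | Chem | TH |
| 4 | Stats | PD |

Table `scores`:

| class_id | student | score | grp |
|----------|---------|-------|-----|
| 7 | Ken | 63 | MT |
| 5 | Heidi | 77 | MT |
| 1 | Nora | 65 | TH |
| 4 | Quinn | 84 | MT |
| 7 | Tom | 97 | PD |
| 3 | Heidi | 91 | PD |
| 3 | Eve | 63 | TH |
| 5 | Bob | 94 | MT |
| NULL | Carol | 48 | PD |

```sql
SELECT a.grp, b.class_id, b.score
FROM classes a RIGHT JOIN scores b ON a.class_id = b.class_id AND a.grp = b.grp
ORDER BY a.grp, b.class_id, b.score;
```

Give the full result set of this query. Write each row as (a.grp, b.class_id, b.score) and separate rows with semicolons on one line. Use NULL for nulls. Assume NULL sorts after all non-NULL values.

(PD, 7, 97); (TH, 1, 65); (NULL, 3, 63); (NULL, 3, 91); (NULL, 4, 84); (NULL, 5, 77); (NULL, 5, 94); (NULL, 7, 63); (NULL, NULL, 48)

RIGHT JOIN keeps every row from `scores`; unmatched rows get NULL for `classes`'s columns.
Matching on a.class_id = b.class_id AND a.grp = b.grp. A NULL in a compared column never satisfies the condition.
- a (class_id=1, grp=TH) pairs with 1 row(s) of b.
- a (class_id=7, grp=PD) pairs with 1 row(s) of b.
- a (class_id=4, grp=PD) has no partner in b.
- a (class_id=6, grp=PD) has no partner in b.
- a (class_id=4, grp=PD) has no partner in b.
- a (class_id=4, grp=PD) has no partner in b.
- a (class_id=4, grp=TH) has no partner in b.
- a (class_id=4, grp=PD) has no partner in b.
- plus 7 unmatched b row(s), each kept with NULL a columns.
After projecting and ordering:
a.grp | b.class_id | b.score
PD | 7 | 97
TH | 1 | 65
NULL | 3 | 63
NULL | 3 | 91
NULL | 4 | 84
NULL | 5 | 77
NULL | 5 | 94
NULL | 7 | 63
NULL | NULL | 48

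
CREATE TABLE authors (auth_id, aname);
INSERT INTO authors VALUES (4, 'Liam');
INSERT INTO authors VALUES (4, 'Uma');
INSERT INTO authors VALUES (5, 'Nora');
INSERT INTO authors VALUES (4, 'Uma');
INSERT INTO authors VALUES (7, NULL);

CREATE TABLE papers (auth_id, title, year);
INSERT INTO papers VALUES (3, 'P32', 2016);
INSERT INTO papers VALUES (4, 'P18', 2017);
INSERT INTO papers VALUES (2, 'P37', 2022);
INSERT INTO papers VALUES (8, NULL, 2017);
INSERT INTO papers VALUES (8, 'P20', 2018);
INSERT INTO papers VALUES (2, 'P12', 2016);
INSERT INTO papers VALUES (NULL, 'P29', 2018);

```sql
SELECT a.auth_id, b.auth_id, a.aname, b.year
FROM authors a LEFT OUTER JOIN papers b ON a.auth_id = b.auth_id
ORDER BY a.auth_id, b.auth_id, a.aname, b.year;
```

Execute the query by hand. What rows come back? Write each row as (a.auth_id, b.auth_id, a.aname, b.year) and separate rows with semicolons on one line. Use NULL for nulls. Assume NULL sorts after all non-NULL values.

(4, 4, Liam, 2017); (4, 4, Uma, 2017); (4, 4, Uma, 2017); (5, NULL, Nora, NULL); (7, NULL, NULL, NULL)

LEFT JOIN keeps every row from `authors`; unmatched rows get NULL for `papers`'s columns.
Matching on a.auth_id = b.auth_id. A NULL in a compared column never satisfies the condition.
- a[0] auth_id=4 → 1 match(es) in b → 1 row(s).
- a[1] auth_id=4 → 1 match(es) in b → 1 row(s).
- a[2] auth_id=5 → no match; kept with NULLs on the b side.
- a[3] auth_id=4 → 1 match(es) in b → 1 row(s).
- a[4] auth_id=7 → no match; kept with NULLs on the b side.
After projecting and ordering:
a.auth_id | b.auth_id | a.aname | b.year
4 | 4 | Liam | 2017
4 | 4 | Uma | 2017
4 | 4 | Uma | 2017
5 | NULL | Nora | NULL
7 | NULL | NULL | NULL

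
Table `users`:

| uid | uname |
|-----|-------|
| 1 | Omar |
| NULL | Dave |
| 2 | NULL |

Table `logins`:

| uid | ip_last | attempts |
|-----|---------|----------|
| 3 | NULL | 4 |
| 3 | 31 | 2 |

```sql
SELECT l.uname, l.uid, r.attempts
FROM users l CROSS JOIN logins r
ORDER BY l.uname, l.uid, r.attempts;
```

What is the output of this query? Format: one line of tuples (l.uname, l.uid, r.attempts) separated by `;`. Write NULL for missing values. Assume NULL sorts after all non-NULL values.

(Dave, NULL, 2); (Dave, NULL, 4); (Omar, 1, 2); (Omar, 1, 4); (NULL, 2, 2); (NULL, 2, 4)

CROSS JOIN pairs every row of `users` with every row of `logins`: 3 × 2 = 6 rows.
After projecting and ordering:
l.uname | l.uid | r.attempts
Dave | NULL | 2
Dave | NULL | 4
Omar | 1 | 2
Omar | 1 | 4
NULL | 2 | 2
NULL | 2 | 4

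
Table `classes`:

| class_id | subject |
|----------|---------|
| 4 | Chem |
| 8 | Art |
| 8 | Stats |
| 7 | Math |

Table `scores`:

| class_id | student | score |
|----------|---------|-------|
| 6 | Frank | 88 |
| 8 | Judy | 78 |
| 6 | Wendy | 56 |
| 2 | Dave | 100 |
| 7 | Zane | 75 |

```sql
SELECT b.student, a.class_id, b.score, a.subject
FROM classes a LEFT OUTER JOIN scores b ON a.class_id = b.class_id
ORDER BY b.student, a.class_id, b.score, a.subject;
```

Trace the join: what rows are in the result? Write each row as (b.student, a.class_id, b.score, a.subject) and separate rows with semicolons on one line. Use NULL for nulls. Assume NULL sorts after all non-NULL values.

LEFT JOIN keeps every row from `classes`; unmatched rows get NULL for `scores`'s columns.
Matching on a.class_id = b.class_id.
Matched pairs: 3; unmatched a rows kept: 1.

(Judy, 8, 78, Art); (Judy, 8, 78, Stats); (Zane, 7, 75, Math); (NULL, 4, NULL, Chem)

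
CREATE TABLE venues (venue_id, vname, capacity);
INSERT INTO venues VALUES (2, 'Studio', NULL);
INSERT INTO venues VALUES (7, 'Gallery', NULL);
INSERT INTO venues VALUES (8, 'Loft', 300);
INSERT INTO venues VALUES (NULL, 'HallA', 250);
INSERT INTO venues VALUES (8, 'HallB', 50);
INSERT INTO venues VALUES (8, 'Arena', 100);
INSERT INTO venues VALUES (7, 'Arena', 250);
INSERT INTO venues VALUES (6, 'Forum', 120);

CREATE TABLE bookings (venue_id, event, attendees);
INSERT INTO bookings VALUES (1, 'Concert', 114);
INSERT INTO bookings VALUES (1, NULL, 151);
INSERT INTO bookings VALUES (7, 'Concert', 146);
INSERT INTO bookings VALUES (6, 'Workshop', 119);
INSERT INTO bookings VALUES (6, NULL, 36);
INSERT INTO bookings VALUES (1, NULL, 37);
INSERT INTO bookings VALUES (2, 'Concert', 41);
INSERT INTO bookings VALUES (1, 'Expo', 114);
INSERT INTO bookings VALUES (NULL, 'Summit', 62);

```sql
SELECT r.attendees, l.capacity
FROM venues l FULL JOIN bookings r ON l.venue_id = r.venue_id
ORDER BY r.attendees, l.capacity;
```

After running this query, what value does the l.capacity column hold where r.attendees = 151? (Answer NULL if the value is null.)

NULL

FULL OUTER JOIN keeps every row from both sides; unmatched rows get NULL for the other side's columns.
Matching on l.venue_id = r.venue_id. A NULL in a compared column never satisfies the condition.
Matched pairs: 5; unmatched l rows kept: 4; unmatched r rows kept: 5.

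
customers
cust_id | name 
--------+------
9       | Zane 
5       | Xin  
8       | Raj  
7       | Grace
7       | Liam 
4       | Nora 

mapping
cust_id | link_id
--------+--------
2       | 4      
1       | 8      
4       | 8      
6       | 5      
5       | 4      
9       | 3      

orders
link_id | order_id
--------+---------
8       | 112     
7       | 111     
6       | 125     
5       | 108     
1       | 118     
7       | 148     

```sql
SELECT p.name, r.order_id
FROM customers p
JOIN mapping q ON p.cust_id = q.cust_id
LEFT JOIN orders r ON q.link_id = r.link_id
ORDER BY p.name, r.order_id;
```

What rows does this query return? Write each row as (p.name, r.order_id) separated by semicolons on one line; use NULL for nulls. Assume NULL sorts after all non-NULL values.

Evaluate left to right. First `customers p INNER JOIN mapping q` on cust_id: 3 row(s).
Then LEFT JOIN `orders r` on link_id: each of those 3 rows is kept; rows whose q.link_id has no match in r get NULL for r's columns.

(Nora, 112); (Xin, NULL); (Zane, NULL)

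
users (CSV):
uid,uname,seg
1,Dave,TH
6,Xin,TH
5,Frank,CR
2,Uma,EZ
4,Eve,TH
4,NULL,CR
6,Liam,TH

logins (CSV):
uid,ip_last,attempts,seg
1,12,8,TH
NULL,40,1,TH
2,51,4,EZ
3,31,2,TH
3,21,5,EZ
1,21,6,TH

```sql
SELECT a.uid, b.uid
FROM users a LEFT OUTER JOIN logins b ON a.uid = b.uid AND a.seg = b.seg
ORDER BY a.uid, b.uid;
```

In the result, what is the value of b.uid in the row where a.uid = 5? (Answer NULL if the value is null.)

NULL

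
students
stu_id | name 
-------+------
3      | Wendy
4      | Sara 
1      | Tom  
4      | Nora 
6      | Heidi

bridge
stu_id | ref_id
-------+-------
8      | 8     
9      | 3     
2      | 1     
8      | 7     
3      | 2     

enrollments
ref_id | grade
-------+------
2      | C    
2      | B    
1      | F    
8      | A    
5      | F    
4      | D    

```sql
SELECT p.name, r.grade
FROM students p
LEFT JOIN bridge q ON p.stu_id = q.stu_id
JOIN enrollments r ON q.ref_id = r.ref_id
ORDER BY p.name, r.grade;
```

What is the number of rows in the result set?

2

Joins associate left-to-right: students LEFT JOIN bridge on stu_id gives 5 intermediate row(s).
Then INNER JOIN `enrollments r` on ref_id: keep only rows whose q.ref_id appears in r.
Result: 2 row(s).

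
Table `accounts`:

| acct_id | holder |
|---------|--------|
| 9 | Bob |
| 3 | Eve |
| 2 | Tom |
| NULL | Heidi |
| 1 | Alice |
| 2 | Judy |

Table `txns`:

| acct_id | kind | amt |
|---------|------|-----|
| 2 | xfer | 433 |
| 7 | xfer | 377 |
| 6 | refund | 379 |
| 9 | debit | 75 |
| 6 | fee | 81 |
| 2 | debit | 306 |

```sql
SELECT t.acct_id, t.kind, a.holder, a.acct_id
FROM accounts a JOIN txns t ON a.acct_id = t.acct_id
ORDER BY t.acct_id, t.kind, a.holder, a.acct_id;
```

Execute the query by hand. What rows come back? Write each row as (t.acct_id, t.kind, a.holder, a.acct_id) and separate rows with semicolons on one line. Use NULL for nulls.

(2, debit, Judy, 2); (2, debit, Tom, 2); (2, xfer, Judy, 2); (2, xfer, Tom, 2); (9, debit, Bob, 9)

INNER JOIN keeps only pairs where the ON condition holds.
Matching on a.acct_id = t.acct_id. A NULL in a compared column never satisfies the condition.
Matched pairs: 5.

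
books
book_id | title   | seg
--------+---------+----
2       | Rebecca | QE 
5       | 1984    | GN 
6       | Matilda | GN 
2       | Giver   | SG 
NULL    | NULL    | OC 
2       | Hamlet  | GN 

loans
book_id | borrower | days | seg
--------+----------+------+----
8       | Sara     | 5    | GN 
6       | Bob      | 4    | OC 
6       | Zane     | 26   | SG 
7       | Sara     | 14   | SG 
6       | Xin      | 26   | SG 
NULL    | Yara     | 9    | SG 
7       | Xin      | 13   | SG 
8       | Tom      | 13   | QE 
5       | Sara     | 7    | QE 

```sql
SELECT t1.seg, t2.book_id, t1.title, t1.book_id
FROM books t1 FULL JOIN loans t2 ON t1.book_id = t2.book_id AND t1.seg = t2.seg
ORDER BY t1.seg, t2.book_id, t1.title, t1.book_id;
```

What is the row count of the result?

15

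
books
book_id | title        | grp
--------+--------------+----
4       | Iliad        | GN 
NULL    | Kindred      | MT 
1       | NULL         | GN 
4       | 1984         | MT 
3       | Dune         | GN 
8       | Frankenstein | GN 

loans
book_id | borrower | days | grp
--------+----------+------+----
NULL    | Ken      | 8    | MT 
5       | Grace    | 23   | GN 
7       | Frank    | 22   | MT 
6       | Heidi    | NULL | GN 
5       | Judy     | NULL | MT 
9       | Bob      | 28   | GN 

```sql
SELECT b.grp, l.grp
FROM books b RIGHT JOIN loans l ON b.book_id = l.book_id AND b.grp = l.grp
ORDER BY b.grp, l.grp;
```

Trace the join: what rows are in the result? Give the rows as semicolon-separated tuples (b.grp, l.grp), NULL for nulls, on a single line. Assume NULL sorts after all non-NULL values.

(NULL, GN); (NULL, GN); (NULL, GN); (NULL, MT); (NULL, MT); (NULL, MT)

RIGHT JOIN keeps every row from `loans`; unmatched rows get NULL for `books`'s columns.
Matching on b.book_id = l.book_id AND b.grp = l.grp. A NULL in a compared column never satisfies the condition.
- b (book_id=4, grp=GN) has no partner in l.
- b (book_id=NULL, grp=MT) has no partner in l.
- b (book_id=1, grp=GN) has no partner in l.
- b (book_id=4, grp=MT) has no partner in l.
- b (book_id=3, grp=GN) has no partner in l.
- b (book_id=8, grp=GN) has no partner in l.
- 6 l row(s) had no b match → kept, b columns NULL.
After projecting and ordering:
b.grp | l.grp
NULL | GN
NULL | GN
NULL | GN
NULL | MT
NULL | MT
NULL | MT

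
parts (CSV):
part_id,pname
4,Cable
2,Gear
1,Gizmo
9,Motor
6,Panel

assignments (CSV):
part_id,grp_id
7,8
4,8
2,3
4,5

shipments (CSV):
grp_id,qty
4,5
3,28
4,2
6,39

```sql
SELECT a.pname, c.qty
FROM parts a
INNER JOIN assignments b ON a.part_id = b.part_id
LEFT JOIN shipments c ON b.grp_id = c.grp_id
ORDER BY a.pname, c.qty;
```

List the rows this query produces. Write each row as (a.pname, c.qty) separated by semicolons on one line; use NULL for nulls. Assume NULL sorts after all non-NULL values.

(Cable, NULL); (Cable, NULL); (Gear, 28)

Step 1 — a INNER JOIN b on part_id → 3 row(s).
Then LEFT JOIN `shipments c` on grp_id: each of those 3 rows is kept; rows whose b.grp_id has no match in c get NULL for c's columns.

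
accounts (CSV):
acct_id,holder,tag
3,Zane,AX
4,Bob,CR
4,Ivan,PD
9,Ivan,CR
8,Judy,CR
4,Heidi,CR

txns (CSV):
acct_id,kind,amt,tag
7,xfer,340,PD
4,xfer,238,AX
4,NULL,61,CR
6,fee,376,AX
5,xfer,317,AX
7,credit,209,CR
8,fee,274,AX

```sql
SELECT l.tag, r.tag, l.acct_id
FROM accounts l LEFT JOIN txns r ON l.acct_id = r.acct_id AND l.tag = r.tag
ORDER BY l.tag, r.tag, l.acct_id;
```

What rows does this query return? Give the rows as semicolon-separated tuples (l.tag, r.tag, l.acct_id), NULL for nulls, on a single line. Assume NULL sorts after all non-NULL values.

LEFT JOIN keeps every row from `accounts`; unmatched rows get NULL for `txns`'s columns.
Matching on l.acct_id = r.acct_id AND l.tag = r.tag.
Matched pairs: 2; unmatched l rows kept: 4.

(AX, NULL, 3); (CR, CR, 4); (CR, CR, 4); (CR, NULL, 8); (CR, NULL, 9); (PD, NULL, 4)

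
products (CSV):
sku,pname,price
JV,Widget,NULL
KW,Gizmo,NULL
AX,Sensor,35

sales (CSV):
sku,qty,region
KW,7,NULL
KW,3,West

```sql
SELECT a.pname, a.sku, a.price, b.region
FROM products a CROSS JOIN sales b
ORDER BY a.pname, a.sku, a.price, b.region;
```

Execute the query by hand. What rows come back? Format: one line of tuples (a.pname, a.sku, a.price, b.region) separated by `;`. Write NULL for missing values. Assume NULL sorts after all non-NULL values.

CROSS JOIN pairs every row of `products` with every row of `sales`: 3 × 2 = 6 rows.
After projecting and ordering:
a.pname | a.sku | a.price | b.region
Gizmo | KW | NULL | West
Gizmo | KW | NULL | NULL
Sensor | AX | 35 | West
Sensor | AX | 35 | NULL
Widget | JV | NULL | West
Widget | JV | NULL | NULL

(Gizmo, KW, NULL, West); (Gizmo, KW, NULL, NULL); (Sensor, AX, 35, West); (Sensor, AX, 35, NULL); (Widget, JV, NULL, West); (Widget, JV, NULL, NULL)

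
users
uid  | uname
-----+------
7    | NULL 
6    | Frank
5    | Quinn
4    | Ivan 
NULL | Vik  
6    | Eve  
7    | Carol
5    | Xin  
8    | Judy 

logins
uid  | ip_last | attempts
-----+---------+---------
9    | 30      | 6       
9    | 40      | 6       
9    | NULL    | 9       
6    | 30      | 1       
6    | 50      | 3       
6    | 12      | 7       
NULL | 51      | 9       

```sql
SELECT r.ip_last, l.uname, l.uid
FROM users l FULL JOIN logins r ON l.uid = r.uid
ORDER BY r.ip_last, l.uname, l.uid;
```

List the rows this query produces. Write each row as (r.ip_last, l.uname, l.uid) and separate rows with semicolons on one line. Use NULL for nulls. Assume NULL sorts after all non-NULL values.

FULL OUTER JOIN keeps every row from both sides; unmatched rows get NULL for the other side's columns.
Matching on l.uid = r.uid. A NULL in a compared column never satisfies the condition.
- uid=7: no r row matches, row kept with r columns NULL.
- uid=6: 3 matching r row(s), so 3 row(s) emitted.
- uid=5: no r row matches, row kept with r columns NULL.
- uid=4: no r row matches, row kept with r columns NULL.
- uid=NULL: no r row matches, row kept with r columns NULL.
- uid=6: 3 matching r row(s), so 3 row(s) emitted.
- uid=7: no r row matches, row kept with r columns NULL.
- uid=5: no r row matches, row kept with r columns NULL.
- uid=8: no r row matches, row kept with r columns NULL.
- plus 4 unmatched r row(s), each kept with NULL l columns.

(12, Eve, 6); (12, Frank, 6); (30, Eve, 6); (30, Frank, 6); (30, NULL, NULL); (40, NULL, NULL); (50, Eve, 6); (50, Frank, 6); (51, NULL, NULL); (NULL, Carol, 7); (NULL, Ivan, 4); (NULL, Judy, 8); (NULL, Quinn, 5); (NULL, Vik, NULL); (NULL, Xin, 5); (NULL, NULL, 7); (NULL, NULL, NULL)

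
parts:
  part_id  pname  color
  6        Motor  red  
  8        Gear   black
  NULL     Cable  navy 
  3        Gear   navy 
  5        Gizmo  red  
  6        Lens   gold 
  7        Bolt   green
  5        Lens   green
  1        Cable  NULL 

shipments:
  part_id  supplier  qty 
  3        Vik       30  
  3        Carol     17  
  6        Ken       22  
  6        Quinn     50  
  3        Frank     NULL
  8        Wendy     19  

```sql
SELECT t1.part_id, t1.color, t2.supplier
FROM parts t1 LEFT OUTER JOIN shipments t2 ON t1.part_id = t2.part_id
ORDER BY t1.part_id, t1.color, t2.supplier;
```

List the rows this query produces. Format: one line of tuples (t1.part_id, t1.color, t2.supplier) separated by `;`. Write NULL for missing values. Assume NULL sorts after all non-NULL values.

LEFT JOIN keeps every row from `parts`; unmatched rows get NULL for `shipments`'s columns.
Matching on t1.part_id = t2.part_id. A NULL in a compared column never satisfies the condition.
- t1 row (part_id=6): matches 2 t2 row(s) → 2 output row(s).
- t1 row (part_id=8): matches 1 t2 row(s) → 1 output row(s).
- t1 row (part_id=NULL): no match → kept, t2 columns NULL.
- t1 row (part_id=3): matches 3 t2 row(s) → 3 output row(s).
- t1 row (part_id=5): no match → kept, t2 columns NULL.
- t1 row (part_id=6): matches 2 t2 row(s) → 2 output row(s).
- t1 row (part_id=7): no match → kept, t2 columns NULL.
- t1 row (part_id=5): no match → kept, t2 columns NULL.
- t1 row (part_id=1): no match → kept, t2 columns NULL.

(1, NULL, NULL); (3, navy, Carol); (3, navy, Frank); (3, navy, Vik); (5, green, NULL); (5, red, NULL); (6, gold, Ken); (6, gold, Quinn); (6, red, Ken); (6, red, Quinn); (7, green, NULL); (8, black, Wendy); (NULL, navy, NULL)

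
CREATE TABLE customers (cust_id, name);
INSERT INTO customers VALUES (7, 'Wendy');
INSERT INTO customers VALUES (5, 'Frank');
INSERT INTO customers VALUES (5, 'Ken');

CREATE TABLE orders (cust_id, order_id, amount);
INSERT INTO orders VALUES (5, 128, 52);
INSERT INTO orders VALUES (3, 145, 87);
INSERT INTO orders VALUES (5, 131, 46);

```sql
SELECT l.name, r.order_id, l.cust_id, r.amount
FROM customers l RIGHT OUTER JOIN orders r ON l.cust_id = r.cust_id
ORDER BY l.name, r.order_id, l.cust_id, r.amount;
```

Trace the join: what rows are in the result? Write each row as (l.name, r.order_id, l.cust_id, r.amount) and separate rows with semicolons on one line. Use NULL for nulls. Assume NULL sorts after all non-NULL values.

(Frank, 128, 5, 52); (Frank, 131, 5, 46); (Ken, 128, 5, 52); (Ken, 131, 5, 46); (NULL, 145, NULL, 87)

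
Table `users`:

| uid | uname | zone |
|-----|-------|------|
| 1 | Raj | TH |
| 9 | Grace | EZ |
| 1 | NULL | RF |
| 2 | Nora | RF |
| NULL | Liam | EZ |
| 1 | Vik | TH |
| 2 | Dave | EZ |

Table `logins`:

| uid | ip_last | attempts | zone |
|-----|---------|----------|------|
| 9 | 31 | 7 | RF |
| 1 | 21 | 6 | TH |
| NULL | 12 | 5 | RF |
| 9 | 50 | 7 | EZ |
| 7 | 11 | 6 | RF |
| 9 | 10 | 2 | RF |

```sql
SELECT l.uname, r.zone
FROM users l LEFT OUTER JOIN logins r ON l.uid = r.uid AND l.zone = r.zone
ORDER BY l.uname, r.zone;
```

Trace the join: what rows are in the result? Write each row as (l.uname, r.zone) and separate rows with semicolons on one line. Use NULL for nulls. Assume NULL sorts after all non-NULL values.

LEFT JOIN keeps every row from `users`; unmatched rows get NULL for `logins`'s columns.
Matching on l.uid = r.uid AND l.zone = r.zone. A NULL in a compared column never satisfies the condition.
Matched pairs: 3; unmatched l rows kept: 4.

(Dave, NULL); (Grace, EZ); (Liam, NULL); (Nora, NULL); (Raj, TH); (Vik, TH); (NULL, NULL)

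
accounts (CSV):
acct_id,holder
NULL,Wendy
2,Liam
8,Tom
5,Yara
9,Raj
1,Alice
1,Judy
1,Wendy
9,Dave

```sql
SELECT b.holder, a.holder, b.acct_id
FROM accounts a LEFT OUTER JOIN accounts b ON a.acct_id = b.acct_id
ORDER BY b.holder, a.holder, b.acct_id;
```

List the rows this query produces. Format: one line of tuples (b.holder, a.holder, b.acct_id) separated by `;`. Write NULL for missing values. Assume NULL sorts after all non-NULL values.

(Alice, Alice, 1); (Alice, Judy, 1); (Alice, Wendy, 1); (Dave, Dave, 9); (Dave, Raj, 9); (Judy, Alice, 1); (Judy, Judy, 1); (Judy, Wendy, 1); (Liam, Liam, 2); (Raj, Dave, 9); (Raj, Raj, 9); (Tom, Tom, 8); (Wendy, Alice, 1); (Wendy, Judy, 1); (Wendy, Wendy, 1); (Yara, Yara, 5); (NULL, Wendy, NULL)

LEFT JOIN keeps every row from `accounts a`; unmatched rows get NULL for `accounts b`'s columns.
Matching on a.acct_id = b.acct_id. A NULL in a compared column never satisfies the condition.
Matched pairs: 16; unmatched a rows kept: 1.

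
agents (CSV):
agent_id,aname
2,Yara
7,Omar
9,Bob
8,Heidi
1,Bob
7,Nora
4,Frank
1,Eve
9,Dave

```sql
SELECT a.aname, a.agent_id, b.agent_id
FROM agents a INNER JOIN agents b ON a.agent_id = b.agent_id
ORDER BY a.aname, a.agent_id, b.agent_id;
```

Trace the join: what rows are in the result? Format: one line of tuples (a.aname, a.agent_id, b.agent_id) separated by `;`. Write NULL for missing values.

INNER JOIN keeps only pairs where the ON condition holds.
Matching on a.agent_id = b.agent_id.
Matched pairs: 15.

(Bob, 1, 1); (Bob, 1, 1); (Bob, 9, 9); (Bob, 9, 9); (Dave, 9, 9); (Dave, 9, 9); (Eve, 1, 1); (Eve, 1, 1); (Frank, 4, 4); (Heidi, 8, 8); (Nora, 7, 7); (Nora, 7, 7); (Omar, 7, 7); (Omar, 7, 7); (Yara, 2, 2)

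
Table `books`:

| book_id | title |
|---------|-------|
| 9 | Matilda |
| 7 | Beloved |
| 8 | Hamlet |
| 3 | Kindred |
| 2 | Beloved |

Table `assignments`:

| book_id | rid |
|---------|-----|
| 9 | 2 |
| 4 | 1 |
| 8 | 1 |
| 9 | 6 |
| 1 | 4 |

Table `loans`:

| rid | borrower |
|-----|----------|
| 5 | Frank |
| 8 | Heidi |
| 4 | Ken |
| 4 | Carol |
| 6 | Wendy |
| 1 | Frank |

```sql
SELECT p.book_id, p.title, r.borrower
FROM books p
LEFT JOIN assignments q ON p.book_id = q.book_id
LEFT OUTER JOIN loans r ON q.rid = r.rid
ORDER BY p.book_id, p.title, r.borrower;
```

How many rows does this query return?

6

Step 1 — p LEFT JOIN q on book_id → 6 row(s).
Then LEFT JOIN `loans r` on rid: each of those 6 rows is kept; rows whose q.rid has no match in r get NULL for r's columns.
Result: 6 row(s).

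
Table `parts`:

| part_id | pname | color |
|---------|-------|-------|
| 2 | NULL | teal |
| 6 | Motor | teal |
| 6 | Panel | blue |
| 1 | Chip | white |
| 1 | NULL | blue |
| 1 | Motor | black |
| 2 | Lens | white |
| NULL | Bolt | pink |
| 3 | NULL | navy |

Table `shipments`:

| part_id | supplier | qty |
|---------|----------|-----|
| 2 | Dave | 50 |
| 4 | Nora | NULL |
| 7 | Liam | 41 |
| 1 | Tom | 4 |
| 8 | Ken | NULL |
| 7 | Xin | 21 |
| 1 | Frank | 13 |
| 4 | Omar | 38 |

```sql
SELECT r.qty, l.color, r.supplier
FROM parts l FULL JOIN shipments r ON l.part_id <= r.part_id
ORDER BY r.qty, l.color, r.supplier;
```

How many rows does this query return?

48

FULL OUTER JOIN keeps every row from both sides; unmatched rows get NULL for the other side's columns.
Matching on l.part_id <= r.part_id. A NULL in a compared column never satisfies the condition.
- l (part_id=2) pairs with 6 row(s) of r.
- l (part_id=6) pairs with 3 row(s) of r.
- l (part_id=6) pairs with 3 row(s) of r.
- l (part_id=1) pairs with 8 row(s) of r.
- l (part_id=1) pairs with 8 row(s) of r.
- l (part_id=1) pairs with 8 row(s) of r.
- l (part_id=2) pairs with 6 row(s) of r.
- l (part_id=NULL) has no partner → padded with NULL.
- l (part_id=3) pairs with 5 row(s) of r.
Total: 47 matched + 1 padded = 48 rows.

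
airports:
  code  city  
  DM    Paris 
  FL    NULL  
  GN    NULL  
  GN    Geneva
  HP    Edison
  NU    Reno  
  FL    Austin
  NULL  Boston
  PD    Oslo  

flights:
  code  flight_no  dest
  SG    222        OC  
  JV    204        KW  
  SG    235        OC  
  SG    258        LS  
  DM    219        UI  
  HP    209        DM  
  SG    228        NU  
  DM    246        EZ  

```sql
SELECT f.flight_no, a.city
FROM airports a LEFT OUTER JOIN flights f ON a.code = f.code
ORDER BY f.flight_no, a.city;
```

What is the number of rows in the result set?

10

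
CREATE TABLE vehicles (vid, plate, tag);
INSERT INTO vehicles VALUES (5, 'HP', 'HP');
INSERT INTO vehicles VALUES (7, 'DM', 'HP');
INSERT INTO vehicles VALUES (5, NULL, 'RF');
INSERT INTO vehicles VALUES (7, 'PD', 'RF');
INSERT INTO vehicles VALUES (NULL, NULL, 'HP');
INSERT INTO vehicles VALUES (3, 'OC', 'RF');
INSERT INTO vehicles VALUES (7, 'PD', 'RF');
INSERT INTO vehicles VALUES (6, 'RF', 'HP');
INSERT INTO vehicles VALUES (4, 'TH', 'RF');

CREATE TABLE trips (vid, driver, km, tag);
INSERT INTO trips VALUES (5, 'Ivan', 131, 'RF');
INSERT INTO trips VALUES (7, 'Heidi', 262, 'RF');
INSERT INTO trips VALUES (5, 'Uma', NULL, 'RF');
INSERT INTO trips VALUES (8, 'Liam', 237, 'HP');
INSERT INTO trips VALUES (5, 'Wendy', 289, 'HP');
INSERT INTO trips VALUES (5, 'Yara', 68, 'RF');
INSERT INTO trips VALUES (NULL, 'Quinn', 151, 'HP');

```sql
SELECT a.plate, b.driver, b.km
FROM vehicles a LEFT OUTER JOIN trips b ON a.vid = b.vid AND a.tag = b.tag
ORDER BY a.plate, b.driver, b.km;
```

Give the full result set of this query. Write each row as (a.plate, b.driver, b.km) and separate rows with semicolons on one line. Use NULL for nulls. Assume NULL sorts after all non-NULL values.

(DM, NULL, NULL); (HP, Wendy, 289); (OC, NULL, NULL); (PD, Heidi, 262); (PD, Heidi, 262); (RF, NULL, NULL); (TH, NULL, NULL); (NULL, Ivan, 131); (NULL, Uma, NULL); (NULL, Yara, 68); (NULL, NULL, NULL)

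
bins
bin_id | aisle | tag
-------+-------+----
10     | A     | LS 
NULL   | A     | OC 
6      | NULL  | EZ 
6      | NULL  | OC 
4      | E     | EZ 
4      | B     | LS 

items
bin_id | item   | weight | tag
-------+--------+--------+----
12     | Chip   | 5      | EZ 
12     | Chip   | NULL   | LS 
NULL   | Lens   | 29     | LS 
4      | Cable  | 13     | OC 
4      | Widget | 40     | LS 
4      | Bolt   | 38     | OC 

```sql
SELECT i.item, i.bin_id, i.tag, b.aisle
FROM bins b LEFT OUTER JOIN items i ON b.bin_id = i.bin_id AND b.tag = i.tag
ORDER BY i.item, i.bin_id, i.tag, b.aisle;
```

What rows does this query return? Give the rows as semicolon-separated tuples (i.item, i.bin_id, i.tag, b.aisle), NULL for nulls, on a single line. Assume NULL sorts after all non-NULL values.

(Widget, 4, LS, B); (NULL, NULL, NULL, A); (NULL, NULL, NULL, A); (NULL, NULL, NULL, E); (NULL, NULL, NULL, NULL); (NULL, NULL, NULL, NULL)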